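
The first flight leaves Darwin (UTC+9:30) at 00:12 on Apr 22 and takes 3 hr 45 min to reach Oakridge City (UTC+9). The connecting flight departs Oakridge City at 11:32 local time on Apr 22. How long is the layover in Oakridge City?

Convert departure to UTC: 00:12 − 9:30 = 14:42 UTC on Apr 21.
Add 3 hours 45 minutes flight time → 18:27 UTC.
Oakridge City is UTC+9:00, so local arrival = 18:27 + 9:00 = 03:27 on Apr 22.
Layover = 11:32 − 03:27 = 8 hours 5 minutes.

8 hours 5 minutes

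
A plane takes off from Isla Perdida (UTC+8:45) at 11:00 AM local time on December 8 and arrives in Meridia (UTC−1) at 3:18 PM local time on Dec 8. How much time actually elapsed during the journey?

Departure in UTC: 11:00 AM − 8:45 = 2:15 AM on Dec 8.
Arrival in UTC: 3:18 PM + 1:00 = 4:18 PM on Dec 8.
Elapsed = 4:18 PM − 2:15 AM = 14 hours 3 minutes.

14 hours 3 minutes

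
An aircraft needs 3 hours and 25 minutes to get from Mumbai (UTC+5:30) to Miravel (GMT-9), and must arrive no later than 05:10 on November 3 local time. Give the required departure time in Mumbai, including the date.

16:15 on November 3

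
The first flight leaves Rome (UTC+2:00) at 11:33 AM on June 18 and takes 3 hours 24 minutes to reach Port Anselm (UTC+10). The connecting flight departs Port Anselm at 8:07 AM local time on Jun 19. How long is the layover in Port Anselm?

9 hours 10 minutes

Convert departure to UTC: 11:33 AM − 2:00 = 9:33 AM UTC on Jun 18.
Add 3 hours and 24 minutes flight time → 12:57 PM UTC.
Port Anselm is UTC+10:00, so local arrival = 12:57 PM + 10:00 = 10:57 PM on Jun 18.
Layover = 8:07 AM − 10:57 PM (+1 day) = 9 hours 10 minutes.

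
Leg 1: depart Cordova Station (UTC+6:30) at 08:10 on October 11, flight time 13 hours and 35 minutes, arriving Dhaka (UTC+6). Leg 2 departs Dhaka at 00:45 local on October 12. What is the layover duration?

Convert departure to UTC: 08:10 − 6:30 = 01:40 UTC on Oct 11.
Add 13 hours and 35 minutes flight time → 15:15 UTC.
Dhaka is UTC+6:00, so local arrival = 15:15 + 6:00 = 21:15 on Oct 11.
Layover = 00:45 − 21:15 (+1 day) = 3 hours 30 minutes.

3 hours 30 minutes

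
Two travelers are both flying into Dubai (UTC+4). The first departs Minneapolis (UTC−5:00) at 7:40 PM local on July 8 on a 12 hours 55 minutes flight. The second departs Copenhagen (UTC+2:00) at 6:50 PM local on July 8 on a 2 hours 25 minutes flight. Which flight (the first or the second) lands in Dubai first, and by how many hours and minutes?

the second, by 18 hours 20 minutes

Flight 1 in UTC: 7:40 PM + 5:00 = 12:40 AM on Jul 9.
+12 hours and 55 minutes → arrive 1:35 PM UTC on Jul 9.
Flight 2 in UTC: 6:50 PM − 2:00 = 4:50 PM on Jul 8.
+2 hours and 25 minutes → arrive 7:15 PM UTC on Jul 8.
Flight 2 lands earlier by 18 hours 20 minutes.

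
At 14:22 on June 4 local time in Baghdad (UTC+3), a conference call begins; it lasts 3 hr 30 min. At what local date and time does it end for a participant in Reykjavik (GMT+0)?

14:52 on June 4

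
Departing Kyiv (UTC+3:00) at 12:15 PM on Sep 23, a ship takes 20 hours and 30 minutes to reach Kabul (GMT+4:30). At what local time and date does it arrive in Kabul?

10:15 AM on Sep 24

Convert departure to UTC: 12:15 PM − 3:00 = 9:15 AM UTC on Sep 23.
Add 20 hours 30 minutes travel time → 5:45 AM UTC (Sep 24).
Kabul is UTC+4:30, so local arrival = 5:45 AM + 4:30 = 10:15 AM on Sep 24.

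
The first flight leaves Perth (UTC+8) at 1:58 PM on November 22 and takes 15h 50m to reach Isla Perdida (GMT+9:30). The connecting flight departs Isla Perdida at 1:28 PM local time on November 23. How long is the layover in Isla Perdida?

6 hours 10 minutes

Convert departure to UTC: 1:58 PM − 8:00 = 5:58 AM UTC on Nov 22.
Add 15 hours 50 minutes flight time → 9:48 PM UTC.
Isla Perdida is UTC+9:30, so local arrival = 9:48 PM + 9:30 = 7:18 AM on Nov 23.
Layover = 1:28 PM − 7:18 AM = 6 hours 10 minutes.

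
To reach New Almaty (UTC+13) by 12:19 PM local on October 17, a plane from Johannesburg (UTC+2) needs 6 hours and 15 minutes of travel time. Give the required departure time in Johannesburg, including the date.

7:04 PM on October 16

Target arrival in UTC: 12:19 PM − 13:00 = 11:19 PM on Oct 16.
Subtract 6 hours 15 minutes → departure 5:04 PM UTC on Oct 16.
Johannesburg is UTC+2:00: 5:04 PM + 2:00 = 7:04 PM on Oct 16.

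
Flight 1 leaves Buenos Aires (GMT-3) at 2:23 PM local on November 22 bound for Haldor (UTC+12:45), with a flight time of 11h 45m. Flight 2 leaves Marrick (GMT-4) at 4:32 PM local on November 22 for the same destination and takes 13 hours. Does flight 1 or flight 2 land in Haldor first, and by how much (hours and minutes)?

the first, by 4 hours 24 minutes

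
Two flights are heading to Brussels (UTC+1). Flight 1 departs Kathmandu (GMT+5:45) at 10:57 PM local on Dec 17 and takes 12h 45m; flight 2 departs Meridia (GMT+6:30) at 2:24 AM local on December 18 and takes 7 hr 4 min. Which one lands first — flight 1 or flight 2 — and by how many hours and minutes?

the second, by 2 hours 59 minutes

Flight 1 in UTC: 10:57 PM − 5:45 = 5:12 PM on Dec 17.
+12 hours 45 minutes → arrive 5:57 AM UTC on Dec 18.
Flight 2 in UTC: 2:24 AM − 6:30 = 7:54 PM on Dec 17.
+7 hours 4 minutes → arrive 2:58 AM UTC on Dec 18.
Flight 2 lands earlier by 2 hours 59 minutes.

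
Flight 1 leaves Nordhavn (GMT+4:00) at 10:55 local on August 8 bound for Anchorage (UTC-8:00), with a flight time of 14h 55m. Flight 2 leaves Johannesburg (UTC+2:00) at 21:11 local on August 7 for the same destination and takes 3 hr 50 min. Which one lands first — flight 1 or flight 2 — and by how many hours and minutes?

Flight 1 in UTC: 10:55 − 4:00 = 06:55 on Aug 8.
+14 hours and 55 minutes → arrive 21:50 UTC on Aug 8.
Flight 2 in UTC: 21:11 − 2:00 = 19:11 on Aug 7.
+3 hours 50 minutes → arrive 23:01 UTC on Aug 7.
Flight 2 lands earlier by 22 hours 49 minutes.

the second, by 22 hours 49 minutes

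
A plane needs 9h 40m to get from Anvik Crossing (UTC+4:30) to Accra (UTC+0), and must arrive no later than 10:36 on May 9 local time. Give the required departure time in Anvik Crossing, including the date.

05:26 on May 9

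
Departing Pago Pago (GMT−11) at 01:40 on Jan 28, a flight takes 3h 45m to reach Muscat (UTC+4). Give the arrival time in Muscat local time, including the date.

20:25 on Jan 28

Convert departure to UTC: 01:40 + 11:00 = 12:40 UTC on Jan 28.
Add 3 hours 45 minutes travel time → 16:25 UTC.
Muscat is UTC+4:00, so local arrival = 16:25 + 4:00 = 20:25 on Jan 28.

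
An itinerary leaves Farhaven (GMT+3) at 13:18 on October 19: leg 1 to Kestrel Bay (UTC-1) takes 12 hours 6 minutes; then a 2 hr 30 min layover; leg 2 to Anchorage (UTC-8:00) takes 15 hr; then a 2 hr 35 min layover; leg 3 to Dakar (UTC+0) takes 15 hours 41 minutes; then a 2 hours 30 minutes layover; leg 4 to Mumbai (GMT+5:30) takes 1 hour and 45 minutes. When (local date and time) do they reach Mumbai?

Convert departure to UTC: 13:18 − 3:00 = 10:18 UTC on Oct 19.
Add 12 hours 6 minutes leg 1 → 22:24 UTC.
Add 2 hours and 30 minutes layover in Kestrel Bay → 00:54 UTC (Oct 20).
Add 15 hours leg 2 → 15:54 UTC.
Add 2 hours and 35 minutes layover in Anchorage → 18:29 UTC.
Add 15 hours and 41 minutes leg 3 → 10:10 UTC (Oct 21).
Add 2 hours and 30 minutes layover in Dakar → 12:40 UTC.
Add 1 hour and 45 minutes leg 4 → 14:25 UTC.
Mumbai is UTC+5:30, so local arrival = 14:25 + 5:30 = 19:55 on Oct 21.

19:55 on October 21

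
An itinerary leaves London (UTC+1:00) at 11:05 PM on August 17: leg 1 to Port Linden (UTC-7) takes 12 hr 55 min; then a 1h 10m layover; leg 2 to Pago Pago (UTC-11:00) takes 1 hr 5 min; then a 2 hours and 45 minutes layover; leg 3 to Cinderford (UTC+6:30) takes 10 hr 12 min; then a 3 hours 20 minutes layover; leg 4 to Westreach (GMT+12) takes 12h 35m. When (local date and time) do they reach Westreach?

6:07 AM on August 20

Convert departure to UTC: 11:05 PM − 1:00 = 10:05 PM UTC on Aug 17.
Add 12 hours and 55 minutes leg 1 → 11:00 AM UTC (Aug 18).
Add 1 hour and 10 minutes layover in Port Linden → 12:10 PM UTC.
Add 1 hour and 5 minutes leg 2 → 1:15 PM UTC.
Add 2 hours and 45 minutes layover in Pago Pago → 4:00 PM UTC.
Add 10 hours 12 minutes leg 3 → 2:12 AM UTC (Aug 19).
Add 3 hours and 20 minutes layover in Cinderford → 5:32 AM UTC.
Add 12 hours and 35 minutes leg 4 → 6:07 PM UTC.
Westreach is UTC+12:00, so local arrival = 6:07 PM + 12:00 = 6:07 AM on Aug 20.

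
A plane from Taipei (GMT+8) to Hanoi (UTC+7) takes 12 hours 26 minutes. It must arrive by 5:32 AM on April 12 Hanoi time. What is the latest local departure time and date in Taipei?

6:06 PM on Apr 11

Target arrival in UTC: 5:32 AM − 7:00 = 10:32 PM on Apr 11.
Subtract 12 hours 26 minutes → departure 10:06 AM UTC on Apr 11.
Taipei is UTC+8:00: 10:06 AM + 8:00 = 6:06 PM on Apr 11.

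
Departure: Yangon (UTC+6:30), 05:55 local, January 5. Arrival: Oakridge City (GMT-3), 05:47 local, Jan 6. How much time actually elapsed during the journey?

33 hours 22 minutes

Departure in UTC: 05:55 − 6:30 = 23:25 on Jan 4.
Arrival in UTC: 05:47 + 3:00 = 08:47 on Jan 6.
Elapsed = 08:47 − 23:25 (+2 days) = 33 hours 22 minutes.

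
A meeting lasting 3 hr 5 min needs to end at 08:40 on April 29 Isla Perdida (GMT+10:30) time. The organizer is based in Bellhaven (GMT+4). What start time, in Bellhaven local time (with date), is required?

23:05 on April 28

Target end time in UTC: 08:40 − 10:30 = 22:10 on Apr 28.
Subtract 3 hours 5 minutes → start 19:05 UTC on Apr 28.
Bellhaven is UTC+4:00: 19:05 + 4:00 = 23:05 on Apr 28.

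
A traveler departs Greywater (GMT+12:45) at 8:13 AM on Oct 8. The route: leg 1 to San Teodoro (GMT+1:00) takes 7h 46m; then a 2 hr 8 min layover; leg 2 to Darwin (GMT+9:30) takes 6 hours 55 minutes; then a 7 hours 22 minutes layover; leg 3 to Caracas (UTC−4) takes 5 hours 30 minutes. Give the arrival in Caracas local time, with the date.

9:09 PM on October 8

Convert departure to UTC: 8:13 AM − 12:45 = 7:28 PM UTC on Oct 7.
Add 7 hours and 46 minutes leg 1 → 3:14 AM UTC (Oct 8).
Add 2 hours and 8 minutes layover in San Teodoro → 5:22 AM UTC.
Add 6 hours 55 minutes leg 2 → 12:17 PM UTC.
Add 7 hours and 22 minutes layover in Darwin → 7:39 PM UTC.
Add 5 hours and 30 minutes leg 3 → 1:09 AM UTC (Oct 9).
Caracas is UTC−4:00, so local arrival = 1:09 AM − 4:00 = 9:09 PM on Oct 8.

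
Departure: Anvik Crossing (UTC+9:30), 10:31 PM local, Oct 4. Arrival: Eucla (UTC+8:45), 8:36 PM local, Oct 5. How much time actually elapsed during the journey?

22 hours 50 minutes

Departure in UTC: 10:31 PM − 9:30 = 1:01 PM on Oct 4.
Arrival in UTC: 8:36 PM − 8:45 = 11:51 AM on Oct 5.
Elapsed = 11:51 AM − 1:01 PM (+1 day) = 22 hours 50 minutes.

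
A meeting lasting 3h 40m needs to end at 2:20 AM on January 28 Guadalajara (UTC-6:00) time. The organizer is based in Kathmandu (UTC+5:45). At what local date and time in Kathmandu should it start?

Target end time in UTC: 2:20 AM + 6:00 = 8:20 AM on Jan 28.
Subtract 3 hours 40 minutes → start 4:40 AM UTC on Jan 28.
Kathmandu is UTC+5:45: 4:40 AM + 5:45 = 10:25 AM on Jan 28.

10:25 AM on Jan 28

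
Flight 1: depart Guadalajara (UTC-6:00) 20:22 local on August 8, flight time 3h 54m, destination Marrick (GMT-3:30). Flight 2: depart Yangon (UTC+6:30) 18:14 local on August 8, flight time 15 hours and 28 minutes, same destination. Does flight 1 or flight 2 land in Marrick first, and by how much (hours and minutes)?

the second, by 3 hours 4 minutes

Flight 1 in UTC: 20:22 + 6:00 = 02:22 on Aug 9.
+3 hours 54 minutes → arrive 06:16 UTC on Aug 9.
Flight 2 in UTC: 18:14 − 6:30 = 11:44 on Aug 8.
+15 hours 28 minutes → arrive 03:12 UTC on Aug 9.
Flight 2 lands earlier by 3 hours 4 minutes.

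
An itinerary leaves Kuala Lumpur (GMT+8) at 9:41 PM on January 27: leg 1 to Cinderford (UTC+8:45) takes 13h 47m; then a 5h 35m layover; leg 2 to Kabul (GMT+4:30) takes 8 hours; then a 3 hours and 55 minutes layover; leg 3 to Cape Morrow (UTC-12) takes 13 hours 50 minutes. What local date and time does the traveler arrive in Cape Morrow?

10:48 PM on January 28

Convert departure to UTC: 9:41 PM − 8:00 = 1:41 PM UTC on Jan 27.
Add 13 hours and 47 minutes leg 1 → 3:28 AM UTC (Jan 28).
Add 5 hours 35 minutes layover in Cinderford → 9:03 AM UTC.
Add 8 hours leg 2 → 5:03 PM UTC.
Add 3 hours and 55 minutes layover in Kabul → 8:58 PM UTC.
Add 13 hours and 50 minutes leg 3 → 10:48 AM UTC (Jan 29).
Cape Morrow is UTC−12:00, so local arrival = 10:48 AM − 12:00 = 10:48 PM on Jan 28.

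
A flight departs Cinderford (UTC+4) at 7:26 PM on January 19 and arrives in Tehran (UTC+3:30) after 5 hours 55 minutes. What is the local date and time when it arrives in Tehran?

Convert departure to UTC: 7:26 PM − 4:00 = 3:26 PM UTC on Jan 19.
Add 5 hours and 55 minutes travel time → 9:21 PM UTC.
Tehran is UTC+3:30, so local arrival = 9:21 PM + 3:30 = 12:51 AM on Jan 20.

12:51 AM on January 20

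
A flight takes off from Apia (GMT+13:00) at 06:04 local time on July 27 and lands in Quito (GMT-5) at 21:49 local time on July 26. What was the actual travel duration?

9 hours 45 minutes

Departure in UTC: 06:04 − 13:00 = 17:04 on Jul 26.
Arrival in UTC: 21:49 + 5:00 = 02:49 on Jul 27.
Elapsed = 02:49 − 17:04 (+1 day) = 9 hours 45 minutes.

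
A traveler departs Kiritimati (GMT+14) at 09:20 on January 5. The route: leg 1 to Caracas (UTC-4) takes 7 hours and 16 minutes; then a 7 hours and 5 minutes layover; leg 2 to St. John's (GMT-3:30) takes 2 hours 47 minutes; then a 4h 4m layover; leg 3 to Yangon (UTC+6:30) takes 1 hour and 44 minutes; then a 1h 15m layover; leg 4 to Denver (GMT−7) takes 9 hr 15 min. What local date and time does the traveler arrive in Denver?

21:46 on Jan 5

Convert departure to UTC: 09:20 − 14:00 = 19:20 UTC on Jan 4.
Add 7 hours 16 minutes leg 1 → 02:36 UTC (Jan 5).
Add 7 hours and 5 minutes layover in Caracas → 09:41 UTC.
Add 2 hours 47 minutes leg 2 → 12:28 UTC.
Add 4 hours 4 minutes layover in St. John's → 16:32 UTC.
Add 1 hour and 44 minutes leg 3 → 18:16 UTC.
Add 1 hour and 15 minutes layover in Yangon → 19:31 UTC.
Add 9 hours and 15 minutes leg 4 → 04:46 UTC (Jan 6).
Denver is UTC−7:00, so local arrival = 04:46 − 7:00 = 21:46 on Jan 5.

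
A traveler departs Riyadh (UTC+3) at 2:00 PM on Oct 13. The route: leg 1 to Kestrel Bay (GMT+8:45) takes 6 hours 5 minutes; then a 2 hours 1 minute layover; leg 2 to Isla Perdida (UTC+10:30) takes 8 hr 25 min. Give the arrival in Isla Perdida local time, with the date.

2:01 PM on Oct 14

Convert departure to UTC: 2:00 PM − 3:00 = 11:00 AM UTC on Oct 13.
Add 6 hours 5 minutes leg 1 → 5:05 PM UTC.
Add 2 hours 1 minute layover in Kestrel Bay → 7:06 PM UTC.
Add 8 hours and 25 minutes leg 2 → 3:31 AM UTC (Oct 14).
Isla Perdida is UTC+10:30, so local arrival = 3:31 AM + 10:30 = 2:01 PM on Oct 14.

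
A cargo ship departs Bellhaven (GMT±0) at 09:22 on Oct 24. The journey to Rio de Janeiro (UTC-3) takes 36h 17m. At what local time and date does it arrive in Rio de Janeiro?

18:39 on October 25

Bellhaven is at UTC+0, so departure is already 09:22 UTC on Oct 24.
Add 36 hours and 17 minutes travel time → 21:39 UTC (Oct 25).
Rio de Janeiro is UTC−3:00, so local arrival = 21:39 − 3:00 = 18:39 on Oct 25.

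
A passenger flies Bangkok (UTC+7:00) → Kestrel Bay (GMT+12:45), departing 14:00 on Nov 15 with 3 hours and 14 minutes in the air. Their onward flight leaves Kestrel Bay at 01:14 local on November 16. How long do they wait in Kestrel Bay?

2 hours 15 minutes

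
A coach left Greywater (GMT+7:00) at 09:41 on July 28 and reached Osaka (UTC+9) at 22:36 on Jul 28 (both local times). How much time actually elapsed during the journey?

10 hours 55 minutes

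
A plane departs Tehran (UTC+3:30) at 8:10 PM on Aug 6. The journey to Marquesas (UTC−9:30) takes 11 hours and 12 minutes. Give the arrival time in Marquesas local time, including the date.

Marquesas is 13:00 behind Tehran.
After 11 hours 12 minutes it is 7:22 AM (Aug 7) in Tehran.
Shift by the zone difference: 7:22 AM − 13:00 = 6:22 PM on Aug 6 in Marquesas.

6:22 PM on August 6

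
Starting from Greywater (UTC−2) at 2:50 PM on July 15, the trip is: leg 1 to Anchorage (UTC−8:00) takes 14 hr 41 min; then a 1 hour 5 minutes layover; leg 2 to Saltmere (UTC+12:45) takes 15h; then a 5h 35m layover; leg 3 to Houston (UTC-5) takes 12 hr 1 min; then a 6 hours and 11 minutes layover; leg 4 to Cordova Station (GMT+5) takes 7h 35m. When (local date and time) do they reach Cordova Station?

Convert departure to UTC: 2:50 PM + 2:00 = 4:50 PM UTC on Jul 15.
Add 14 hours and 41 minutes leg 1 → 7:31 AM UTC (Jul 16).
Add 1 hour 5 minutes layover in Anchorage → 8:36 AM UTC.
Add 15 hours leg 2 → 11:36 PM UTC.
Add 5 hours 35 minutes layover in Saltmere → 5:11 AM UTC (Jul 17).
Add 12 hours 1 minute leg 3 → 5:12 PM UTC.
Add 6 hours 11 minutes layover in Houston → 11:23 PM UTC.
Add 7 hours and 35 minutes leg 4 → 6:58 AM UTC (Jul 18).
Cordova Station is UTC+5:00, so local arrival = 6:58 AM + 5:00 = 11:58 AM on Jul 18.

11:58 AM on July 18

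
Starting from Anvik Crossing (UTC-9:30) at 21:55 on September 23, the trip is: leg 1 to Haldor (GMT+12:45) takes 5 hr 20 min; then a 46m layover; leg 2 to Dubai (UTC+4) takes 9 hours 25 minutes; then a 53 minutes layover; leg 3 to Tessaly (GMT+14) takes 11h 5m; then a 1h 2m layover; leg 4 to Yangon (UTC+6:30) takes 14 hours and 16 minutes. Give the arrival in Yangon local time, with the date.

08:42 on September 26

Convert departure to UTC: 21:55 + 9:30 = 07:25 UTC on Sep 24.
Add 5 hours and 20 minutes leg 1 → 12:45 UTC.
Add 46 minutes layover in Haldor → 13:31 UTC.
Add 9 hours 25 minutes leg 2 → 22:56 UTC.
Add 53 minutes layover in Dubai → 23:49 UTC.
Add 11 hours 5 minutes leg 3 → 10:54 UTC (Sep 25).
Add 1 hour 2 minutes layover in Tessaly → 11:56 UTC.
Add 14 hours and 16 minutes leg 4 → 02:12 UTC (Sep 26).
Yangon is UTC+6:30, so local arrival = 02:12 + 6:30 = 08:42 on Sep 26.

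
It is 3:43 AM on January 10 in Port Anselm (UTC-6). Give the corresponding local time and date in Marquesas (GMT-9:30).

In UTC: 3:43 AM + 6:00 = 9:43 AM on Jan 10.
Marquesas is UTC−9:30: 9:43 AM − 9:30 = 12:13 AM on Jan 10.

12:13 AM on January 10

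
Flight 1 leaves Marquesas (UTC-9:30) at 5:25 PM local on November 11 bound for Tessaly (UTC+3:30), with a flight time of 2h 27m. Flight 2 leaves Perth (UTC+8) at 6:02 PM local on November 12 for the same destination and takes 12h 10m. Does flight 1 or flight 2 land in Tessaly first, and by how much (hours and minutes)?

Flight 1 in UTC: 5:25 PM + 9:30 = 2:55 AM on Nov 12.
+2 hours 27 minutes → arrive 5:22 AM UTC on Nov 12.
Flight 2 in UTC: 6:02 PM − 8:00 = 10:02 AM on Nov 12.
+12 hours and 10 minutes → arrive 10:12 PM UTC on Nov 12.
Flight 1 lands earlier by 16 hours 50 minutes.

the first, by 16 hours 50 minutes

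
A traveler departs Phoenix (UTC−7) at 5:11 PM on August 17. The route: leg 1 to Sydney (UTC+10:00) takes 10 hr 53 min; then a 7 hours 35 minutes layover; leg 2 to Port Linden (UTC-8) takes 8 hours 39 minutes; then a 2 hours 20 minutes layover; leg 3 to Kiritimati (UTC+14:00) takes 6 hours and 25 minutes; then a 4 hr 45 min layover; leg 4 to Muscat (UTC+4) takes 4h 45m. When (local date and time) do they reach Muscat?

1:33 AM on August 20

Convert departure to UTC: 5:11 PM + 7:00 = 12:11 AM UTC on Aug 18.
Add 10 hours and 53 minutes leg 1 → 11:04 AM UTC.
Add 7 hours and 35 minutes layover in Sydney → 6:39 PM UTC.
Add 8 hours 39 minutes leg 2 → 3:18 AM UTC (Aug 19).
Add 2 hours 20 minutes layover in Port Linden → 5:38 AM UTC.
Add 6 hours 25 minutes leg 3 → 12:03 PM UTC.
Add 4 hours and 45 minutes layover in Kiritimati → 4:48 PM UTC.
Add 4 hours 45 minutes leg 4 → 9:33 PM UTC.
Muscat is UTC+4:00, so local arrival = 9:33 PM + 4:00 = 1:33 AM on Aug 20.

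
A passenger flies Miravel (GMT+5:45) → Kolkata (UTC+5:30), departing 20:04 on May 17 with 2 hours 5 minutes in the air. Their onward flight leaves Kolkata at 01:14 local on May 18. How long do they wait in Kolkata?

3 hours 20 minutes

Convert departure to UTC: 20:04 − 5:45 = 14:19 UTC on May 17.
Add 2 hours 5 minutes flight time → 16:24 UTC.
Kolkata is UTC+5:30, so local arrival = 16:24 + 5:30 = 21:54 on May 17.
Layover = 01:14 − 21:54 (+1 day) = 3 hours 20 minutes.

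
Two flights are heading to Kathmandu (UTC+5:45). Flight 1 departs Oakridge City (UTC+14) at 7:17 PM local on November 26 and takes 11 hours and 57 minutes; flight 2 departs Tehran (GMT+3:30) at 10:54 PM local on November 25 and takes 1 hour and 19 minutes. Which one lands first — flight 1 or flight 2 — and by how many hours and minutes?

the second, by 20 hours 31 minutes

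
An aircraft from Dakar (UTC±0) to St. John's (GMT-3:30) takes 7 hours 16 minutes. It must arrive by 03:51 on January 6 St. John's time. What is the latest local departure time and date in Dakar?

00:05 on Jan 6

Target arrival in UTC: 03:51 + 3:30 = 07:21 on Jan 6.
Subtract 7 hours and 16 minutes → departure 00:05 UTC on Jan 6.
Dakar is UTC+0, so departure is 00:05 on Jan 6.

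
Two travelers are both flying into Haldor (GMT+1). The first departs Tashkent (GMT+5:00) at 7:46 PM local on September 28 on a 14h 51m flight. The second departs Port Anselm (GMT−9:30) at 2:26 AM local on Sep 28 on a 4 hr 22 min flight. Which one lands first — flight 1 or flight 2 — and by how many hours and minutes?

the second, by 13 hours 19 minutes

Flight 1 in UTC: 7:46 PM − 5:00 = 2:46 PM on Sep 28.
+14 hours and 51 minutes → arrive 5:37 AM UTC on Sep 29.
Flight 2 in UTC: 2:26 AM + 9:30 = 11:56 AM on Sep 28.
+4 hours and 22 minutes → arrive 4:18 PM UTC on Sep 28.
Flight 2 lands earlier by 13 hours 19 minutes.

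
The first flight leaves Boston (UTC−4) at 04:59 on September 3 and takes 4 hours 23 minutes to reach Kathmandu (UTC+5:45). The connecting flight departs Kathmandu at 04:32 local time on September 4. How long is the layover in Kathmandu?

9 hours 25 minutes

Convert departure to UTC: 04:59 + 4:00 = 08:59 UTC on Sep 3.
Add 4 hours 23 minutes flight time → 13:22 UTC.
Kathmandu is UTC+5:45, so local arrival = 13:22 + 5:45 = 19:07 on Sep 3.
Layover = 04:32 − 19:07 (+1 day) = 9 hours 25 minutes.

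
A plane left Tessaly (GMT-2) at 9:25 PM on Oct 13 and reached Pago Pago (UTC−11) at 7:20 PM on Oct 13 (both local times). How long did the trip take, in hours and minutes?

Departure in UTC: 9:25 PM + 2:00 = 11:25 PM on Oct 13.
Arrival in UTC: 7:20 PM + 11:00 = 6:20 AM on Oct 14.
Elapsed = 6:20 AM − 11:25 PM (+1 day) = 6 hours 55 minutes.

6 hours 55 minutes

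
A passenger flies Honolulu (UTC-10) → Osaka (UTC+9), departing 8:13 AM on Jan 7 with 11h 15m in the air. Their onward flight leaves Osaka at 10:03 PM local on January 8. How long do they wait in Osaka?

7 hours 35 minutes

Convert departure to UTC: 8:13 AM + 10:00 = 6:13 PM UTC on Jan 7.
Add 11 hours 15 minutes flight time → 5:28 AM UTC (Jan 8).
Osaka is UTC+9:00, so local arrival = 5:28 AM + 9:00 = 2:28 PM on Jan 8.
Layover = 10:03 PM − 2:28 PM = 7 hours 35 minutes.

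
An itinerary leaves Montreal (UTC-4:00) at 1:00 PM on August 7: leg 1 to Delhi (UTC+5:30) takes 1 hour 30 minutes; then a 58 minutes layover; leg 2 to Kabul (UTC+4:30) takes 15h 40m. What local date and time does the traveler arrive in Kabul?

3:38 PM on August 8

Convert departure to UTC: 1:00 PM + 4:00 = 5:00 PM UTC on Aug 7.
Add 1 hour 30 minutes leg 1 → 6:30 PM UTC.
Add 58 minutes layover in Delhi → 7:28 PM UTC.
Add 15 hours and 40 minutes leg 2 → 11:08 AM UTC (Aug 8).
Kabul is UTC+4:30, so local arrival = 11:08 AM + 4:30 = 3:38 PM on Aug 8.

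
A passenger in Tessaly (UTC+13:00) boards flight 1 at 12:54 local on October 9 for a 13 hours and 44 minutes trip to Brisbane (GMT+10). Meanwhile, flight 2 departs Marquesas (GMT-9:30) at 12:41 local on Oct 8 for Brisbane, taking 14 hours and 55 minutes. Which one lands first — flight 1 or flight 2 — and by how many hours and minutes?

the second, by 32 minutes

Flight 1 in UTC: 12:54 − 13:00 = 23:54 on Oct 8.
+13 hours 44 minutes → arrive 13:38 UTC on Oct 9.
Flight 2 in UTC: 12:41 + 9:30 = 22:11 on Oct 8.
+14 hours 55 minutes → arrive 13:06 UTC on Oct 9.
Flight 2 lands earlier by 32 minutes.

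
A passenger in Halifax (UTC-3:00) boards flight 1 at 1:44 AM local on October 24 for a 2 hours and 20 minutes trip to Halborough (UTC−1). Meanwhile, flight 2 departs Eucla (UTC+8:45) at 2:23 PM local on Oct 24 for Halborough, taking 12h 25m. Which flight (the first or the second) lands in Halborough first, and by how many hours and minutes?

the first, by 10 hours 59 minutes

Flight 1 in UTC: 1:44 AM + 3:00 = 4:44 AM on Oct 24.
+2 hours and 20 minutes → arrive 7:04 AM UTC on Oct 24.
Flight 2 in UTC: 2:23 PM − 8:45 = 5:38 AM on Oct 24.
+12 hours 25 minutes → arrive 6:03 PM UTC on Oct 24.
Flight 1 lands earlier by 10 hours 59 minutes.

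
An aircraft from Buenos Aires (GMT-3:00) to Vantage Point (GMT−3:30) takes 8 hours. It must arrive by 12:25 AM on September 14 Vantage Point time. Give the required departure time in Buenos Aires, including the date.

Target arrival in UTC: 12:25 AM + 3:30 = 3:55 AM on Sep 14.
Subtract 8 hours → departure 7:55 PM UTC on Sep 13.
Buenos Aires is UTC−3:00: 7:55 PM − 3:00 = 4:55 PM on Sep 13.

4:55 PM on September 13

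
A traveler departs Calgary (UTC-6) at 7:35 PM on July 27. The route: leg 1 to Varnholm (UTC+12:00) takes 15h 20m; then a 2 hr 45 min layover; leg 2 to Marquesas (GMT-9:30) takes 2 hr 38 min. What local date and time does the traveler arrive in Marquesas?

12:48 PM on Jul 28

Convert departure to UTC: 7:35 PM + 6:00 = 1:35 AM UTC on Jul 28.
Add 15 hours 20 minutes leg 1 → 4:55 PM UTC.
Add 2 hours 45 minutes layover in Varnholm → 7:40 PM UTC.
Add 2 hours 38 minutes leg 2 → 10:18 PM UTC.
Marquesas is UTC−9:30, so local arrival = 10:18 PM − 9:30 = 12:48 PM on Jul 28.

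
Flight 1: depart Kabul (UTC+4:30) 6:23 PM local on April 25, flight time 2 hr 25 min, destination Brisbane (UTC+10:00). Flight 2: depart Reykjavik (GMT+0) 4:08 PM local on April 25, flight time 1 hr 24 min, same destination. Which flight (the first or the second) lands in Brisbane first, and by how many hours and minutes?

the first, by 1 hour 14 minutes

Flight 1 in UTC: 6:23 PM − 4:30 = 1:53 PM on Apr 25.
+2 hours 25 minutes → arrive 4:18 PM UTC on Apr 25.
Flight 2 departs at 4:08 PM UTC (Apr 25).
+1 hour and 24 minutes → arrive 5:32 PM UTC on Apr 25.
Flight 1 lands earlier by 1 hour 14 minutes.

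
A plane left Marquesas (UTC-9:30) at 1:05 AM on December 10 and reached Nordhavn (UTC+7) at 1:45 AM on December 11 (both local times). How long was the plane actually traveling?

8 hours 10 minutes

Departure in UTC: 1:05 AM + 9:30 = 10:35 AM on Dec 10.
Arrival in UTC: 1:45 AM − 7:00 = 6:45 PM on Dec 10.
Elapsed = 6:45 PM − 10:35 AM = 8 hours 10 minutes.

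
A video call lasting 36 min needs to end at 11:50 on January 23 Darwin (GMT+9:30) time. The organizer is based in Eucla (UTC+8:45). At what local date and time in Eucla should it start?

Target end time in UTC: 11:50 − 9:30 = 02:20 on Jan 23.
Subtract 36 minutes → start 01:44 UTC on Jan 23.
Eucla is UTC+8:45: 01:44 + 8:45 = 10:29 on Jan 23.

10:29 on January 23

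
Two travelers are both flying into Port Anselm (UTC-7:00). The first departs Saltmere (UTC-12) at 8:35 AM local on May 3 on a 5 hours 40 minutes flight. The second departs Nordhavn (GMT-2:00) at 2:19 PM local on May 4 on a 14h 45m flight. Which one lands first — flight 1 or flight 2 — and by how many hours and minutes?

the first, by 28 hours 49 minutes

Flight 1 in UTC: 8:35 AM + 12:00 = 8:35 PM on May 3.
+5 hours 40 minutes → arrive 2:15 AM UTC on May 4.
Flight 2 in UTC: 2:19 PM + 2:00 = 4:19 PM on May 4.
+14 hours and 45 minutes → arrive 7:04 AM UTC on May 5.
Flight 1 lands earlier by 28 hours 49 minutes.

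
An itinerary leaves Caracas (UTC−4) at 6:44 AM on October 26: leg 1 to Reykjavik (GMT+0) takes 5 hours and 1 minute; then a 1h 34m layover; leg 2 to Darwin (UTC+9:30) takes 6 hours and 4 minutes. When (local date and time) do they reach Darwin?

8:53 AM on Oct 27

Convert departure to UTC: 6:44 AM + 4:00 = 10:44 AM UTC on Oct 26.
Add 5 hours 1 minute leg 1 → 3:45 PM UTC.
Add 1 hour 34 minutes layover in Reykjavik → 5:19 PM UTC.
Add 6 hours and 4 minutes leg 2 → 11:23 PM UTC.
Darwin is UTC+9:30, so local arrival = 11:23 PM + 9:30 = 8:53 AM on Oct 27.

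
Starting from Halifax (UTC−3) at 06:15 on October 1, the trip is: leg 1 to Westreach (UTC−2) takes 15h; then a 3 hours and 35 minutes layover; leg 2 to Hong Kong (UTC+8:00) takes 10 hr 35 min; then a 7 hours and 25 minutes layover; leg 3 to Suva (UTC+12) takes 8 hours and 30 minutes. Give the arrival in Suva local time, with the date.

Convert departure to UTC: 06:15 + 3:00 = 09:15 UTC on Oct 1.
Add 15 hours leg 1 → 00:15 UTC (Oct 2).
Add 3 hours and 35 minutes layover in Westreach → 03:50 UTC.
Add 10 hours and 35 minutes leg 2 → 14:25 UTC.
Add 7 hours and 25 minutes layover in Hong Kong → 21:50 UTC.
Add 8 hours and 30 minutes leg 3 → 06:20 UTC (Oct 3).
Suva is UTC+12:00, so local arrival = 06:20 + 12:00 = 18:20 on Oct 3.

18:20 on October 3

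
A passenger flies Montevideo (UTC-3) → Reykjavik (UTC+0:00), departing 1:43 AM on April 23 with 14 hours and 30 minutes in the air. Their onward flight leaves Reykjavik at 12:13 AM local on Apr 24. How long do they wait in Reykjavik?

5 hours

Convert departure to UTC: 1:43 AM + 3:00 = 4:43 AM UTC on Apr 23.
Add 14 hours and 30 minutes flight time → 7:13 PM UTC.
Reykjavik is UTC+0, so local arrival is the same: 7:13 PM on Apr 23.
Layover = 12:13 AM − 7:13 PM (+1 day) = 5 hours.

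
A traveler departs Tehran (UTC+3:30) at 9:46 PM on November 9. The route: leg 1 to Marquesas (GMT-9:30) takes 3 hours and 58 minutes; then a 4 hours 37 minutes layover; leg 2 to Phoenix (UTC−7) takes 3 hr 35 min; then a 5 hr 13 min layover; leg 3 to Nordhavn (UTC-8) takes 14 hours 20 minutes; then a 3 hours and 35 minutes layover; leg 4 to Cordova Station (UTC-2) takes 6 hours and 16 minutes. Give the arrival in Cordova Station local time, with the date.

Convert departure to UTC: 9:46 PM − 3:30 = 6:16 PM UTC on Nov 9.
Add 3 hours 58 minutes leg 1 → 10:14 PM UTC.
Add 4 hours 37 minutes layover in Marquesas → 2:51 AM UTC (Nov 10).
Add 3 hours and 35 minutes leg 2 → 6:26 AM UTC.
Add 5 hours 13 minutes layover in Phoenix → 11:39 AM UTC.
Add 14 hours 20 minutes leg 3 → 1:59 AM UTC (Nov 11).
Add 3 hours 35 minutes layover in Nordhavn → 5:34 AM UTC.
Add 6 hours and 16 minutes leg 4 → 11:50 AM UTC.
Cordova Station is UTC−2:00, so local arrival = 11:50 AM − 2:00 = 9:50 AM on Nov 11.

9:50 AM on Nov 11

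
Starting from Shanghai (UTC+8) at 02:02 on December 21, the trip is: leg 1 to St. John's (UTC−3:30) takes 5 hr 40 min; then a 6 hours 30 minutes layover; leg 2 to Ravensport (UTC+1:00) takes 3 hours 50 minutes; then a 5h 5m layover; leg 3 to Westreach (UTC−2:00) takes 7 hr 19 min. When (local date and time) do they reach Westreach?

Convert departure to UTC: 02:02 − 8:00 = 18:02 UTC on Dec 20.
Add 5 hours and 40 minutes leg 1 → 23:42 UTC.
Add 6 hours 30 minutes layover in St. John's → 06:12 UTC (Dec 21).
Add 3 hours 50 minutes leg 2 → 10:02 UTC.
Add 5 hours and 5 minutes layover in Ravensport → 15:07 UTC.
Add 7 hours and 19 minutes leg 3 → 22:26 UTC.
Westreach is UTC−2:00, so local arrival = 22:26 − 2:00 = 20:26 on Dec 21.

20:26 on December 21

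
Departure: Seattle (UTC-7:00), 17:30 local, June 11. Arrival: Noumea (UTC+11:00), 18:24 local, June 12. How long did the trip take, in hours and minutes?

6 hours 54 minutes

Departure in UTC: 17:30 + 7:00 = 00:30 on Jun 12.
Arrival in UTC: 18:24 − 11:00 = 07:24 on Jun 12.
Elapsed = 07:24 − 00:30 = 6 hours 54 minutes.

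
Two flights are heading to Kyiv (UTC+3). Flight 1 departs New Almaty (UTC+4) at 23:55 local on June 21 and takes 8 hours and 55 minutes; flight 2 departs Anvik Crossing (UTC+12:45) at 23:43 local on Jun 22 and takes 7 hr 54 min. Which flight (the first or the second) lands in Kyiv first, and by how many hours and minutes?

Flight 1 in UTC: 23:55 − 4:00 = 19:55 on Jun 21.
+8 hours 55 minutes → arrive 04:50 UTC on Jun 22.
Flight 2 in UTC: 23:43 − 12:45 = 10:58 on Jun 22.
+7 hours 54 minutes → arrive 18:52 UTC on Jun 22.
Flight 1 lands earlier by 14 hours 2 minutes.

the first, by 14 hours 2 minutes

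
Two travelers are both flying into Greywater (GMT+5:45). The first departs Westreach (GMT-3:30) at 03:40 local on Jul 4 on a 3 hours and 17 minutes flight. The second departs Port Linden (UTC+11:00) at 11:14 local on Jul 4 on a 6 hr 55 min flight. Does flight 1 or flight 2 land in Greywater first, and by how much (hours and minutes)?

the second, by 3 hours 18 minutes

Flight 1 in UTC: 03:40 + 3:30 = 07:10 on Jul 4.
+3 hours 17 minutes → arrive 10:27 UTC on Jul 4.
Flight 2 in UTC: 11:14 − 11:00 = 00:14 on Jul 4.
+6 hours and 55 minutes → arrive 07:09 UTC on Jul 4.
Flight 2 lands earlier by 3 hours 18 minutes.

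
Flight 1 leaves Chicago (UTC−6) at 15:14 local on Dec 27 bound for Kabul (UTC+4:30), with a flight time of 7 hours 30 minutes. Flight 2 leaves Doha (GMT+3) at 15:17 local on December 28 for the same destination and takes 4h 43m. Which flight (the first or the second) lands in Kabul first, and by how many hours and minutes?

Flight 1 in UTC: 15:14 + 6:00 = 21:14 on Dec 27.
+7 hours and 30 minutes → arrive 04:44 UTC on Dec 28.
Flight 2 in UTC: 15:17 − 3:00 = 12:17 on Dec 28.
+4 hours 43 minutes → arrive 17:00 UTC on Dec 28.
Flight 1 lands earlier by 12 hours 16 minutes.

the first, by 12 hours 16 minutes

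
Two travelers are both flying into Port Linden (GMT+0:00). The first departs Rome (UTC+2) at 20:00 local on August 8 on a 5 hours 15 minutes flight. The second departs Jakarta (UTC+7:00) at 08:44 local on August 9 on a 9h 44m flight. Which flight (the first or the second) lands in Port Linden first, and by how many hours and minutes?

the first, by 12 hours 13 minutes

Flight 1 in UTC: 20:00 − 2:00 = 18:00 on Aug 8.
+5 hours and 15 minutes → arrive 23:15 UTC on Aug 8.
Flight 2 in UTC: 08:44 − 7:00 = 01:44 on Aug 9.
+9 hours and 44 minutes → arrive 11:28 UTC on Aug 9.
Flight 1 lands earlier by 12 hours 13 minutes.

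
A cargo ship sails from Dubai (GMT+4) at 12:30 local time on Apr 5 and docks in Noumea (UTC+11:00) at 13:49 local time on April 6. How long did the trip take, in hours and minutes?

Noumea is 7:00 ahead of Dubai.
Clock-face elapsed time (ignoring zones) is 25 hours 19 minutes.
Actual elapsed = 25 hours 19 minutes − 7:00 = 18 hours 19 minutes.

18 hours 19 minutes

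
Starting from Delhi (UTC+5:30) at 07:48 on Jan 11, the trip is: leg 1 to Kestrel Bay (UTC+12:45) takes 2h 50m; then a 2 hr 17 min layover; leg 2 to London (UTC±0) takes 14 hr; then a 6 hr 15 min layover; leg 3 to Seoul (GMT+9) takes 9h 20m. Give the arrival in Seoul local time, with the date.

22:00 on January 12

Convert departure to UTC: 07:48 − 5:30 = 02:18 UTC on Jan 11.
Add 2 hours and 50 minutes leg 1 → 05:08 UTC.
Add 2 hours and 17 minutes layover in Kestrel Bay → 07:25 UTC.
Add 14 hours leg 2 → 21:25 UTC.
Add 6 hours 15 minutes layover in London → 03:40 UTC (Jan 12).
Add 9 hours 20 minutes leg 3 → 13:00 UTC.
Seoul is UTC+9:00, so local arrival = 13:00 + 9:00 = 22:00 on Jan 12.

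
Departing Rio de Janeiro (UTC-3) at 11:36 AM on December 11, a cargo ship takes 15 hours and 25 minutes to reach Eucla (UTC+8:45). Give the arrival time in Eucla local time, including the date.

Convert departure to UTC: 11:36 AM + 3:00 = 2:36 PM UTC on Dec 11.
Add 15 hours 25 minutes travel time → 6:01 AM UTC (Dec 12).
Eucla is UTC+8:45, so local arrival = 6:01 AM + 8:45 = 2:46 PM on Dec 12.

2:46 PM on December 12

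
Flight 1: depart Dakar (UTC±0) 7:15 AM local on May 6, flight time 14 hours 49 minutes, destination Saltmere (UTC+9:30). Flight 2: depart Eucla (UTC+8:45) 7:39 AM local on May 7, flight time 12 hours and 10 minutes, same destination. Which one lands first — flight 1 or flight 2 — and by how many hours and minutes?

Flight 1 departs at 7:15 AM UTC (May 6).
+14 hours 49 minutes → arrive 10:04 PM UTC on May 6.
Flight 2 in UTC: 7:39 AM − 8:45 = 10:54 PM on May 6.
+12 hours 10 minutes → arrive 11:04 AM UTC on May 7.
Flight 1 lands earlier by 13 hours.

the first, by 13 hours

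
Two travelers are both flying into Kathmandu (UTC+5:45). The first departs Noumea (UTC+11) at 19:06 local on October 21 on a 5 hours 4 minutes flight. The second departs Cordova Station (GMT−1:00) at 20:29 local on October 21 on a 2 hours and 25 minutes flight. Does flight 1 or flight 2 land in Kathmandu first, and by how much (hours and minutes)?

Flight 1 in UTC: 19:06 − 11:00 = 08:06 on Oct 21.
+5 hours 4 minutes → arrive 13:10 UTC on Oct 21.
Flight 2 in UTC: 20:29 + 1:00 = 21:29 on Oct 21.
+2 hours 25 minutes → arrive 23:54 UTC on Oct 21.
Flight 1 lands earlier by 10 hours 44 minutes.

the first, by 10 hours 44 minutes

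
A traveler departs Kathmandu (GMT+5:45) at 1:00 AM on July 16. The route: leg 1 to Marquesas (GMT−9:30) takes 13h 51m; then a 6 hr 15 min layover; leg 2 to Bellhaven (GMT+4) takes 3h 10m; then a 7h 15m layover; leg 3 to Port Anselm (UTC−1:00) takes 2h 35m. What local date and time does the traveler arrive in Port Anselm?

Convert departure to UTC: 1:00 AM − 5:45 = 7:15 PM UTC on Jul 15.
Add 13 hours and 51 minutes leg 1 → 9:06 AM UTC (Jul 16).
Add 6 hours and 15 minutes layover in Marquesas → 3:21 PM UTC.
Add 3 hours and 10 minutes leg 2 → 6:31 PM UTC.
Add 7 hours 15 minutes layover in Bellhaven → 1:46 AM UTC (Jul 17).
Add 2 hours and 35 minutes leg 3 → 4:21 AM UTC.
Port Anselm is UTC−1:00, so local arrival = 4:21 AM − 1:00 = 3:21 AM on Jul 17.

3:21 AM on July 17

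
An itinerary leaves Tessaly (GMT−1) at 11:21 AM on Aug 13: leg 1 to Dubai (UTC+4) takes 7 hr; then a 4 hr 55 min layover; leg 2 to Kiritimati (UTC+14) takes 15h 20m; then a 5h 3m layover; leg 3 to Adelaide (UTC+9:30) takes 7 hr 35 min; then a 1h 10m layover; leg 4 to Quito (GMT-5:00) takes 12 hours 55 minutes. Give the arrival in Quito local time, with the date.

1:19 PM on August 15

Convert departure to UTC: 11:21 AM + 1:00 = 12:21 PM UTC on Aug 13.
Add 7 hours leg 1 → 7:21 PM UTC.
Add 4 hours and 55 minutes layover in Dubai → 12:16 AM UTC (Aug 14).
Add 15 hours and 20 minutes leg 2 → 3:36 PM UTC.
Add 5 hours 3 minutes layover in Kiritimati → 8:39 PM UTC.
Add 7 hours 35 minutes leg 3 → 4:14 AM UTC (Aug 15).
Add 1 hour and 10 minutes layover in Adelaide → 5:24 AM UTC.
Add 12 hours and 55 minutes leg 4 → 6:19 PM UTC.
Quito is UTC−5:00, so local arrival = 6:19 PM − 5:00 = 1:19 PM on Aug 15.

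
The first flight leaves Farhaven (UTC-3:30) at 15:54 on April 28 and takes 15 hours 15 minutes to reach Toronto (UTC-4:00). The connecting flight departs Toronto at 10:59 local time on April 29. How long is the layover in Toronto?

Convert departure to UTC: 15:54 + 3:30 = 19:24 UTC on Apr 28.
Add 15 hours and 15 minutes flight time → 10:39 UTC (Apr 29).
Toronto is UTC−4:00, so local arrival = 10:39 − 4:00 = 06:39 on Apr 29.
Layover = 10:59 − 06:39 = 4 hours 20 minutes.

4 hours 20 minutes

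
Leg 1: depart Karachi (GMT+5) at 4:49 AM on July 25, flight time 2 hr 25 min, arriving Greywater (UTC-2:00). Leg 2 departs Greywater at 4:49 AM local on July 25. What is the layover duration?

4 hours 35 minutes

Convert departure to UTC: 4:49 AM − 5:00 = 11:49 PM UTC on Jul 24.
Add 2 hours and 25 minutes flight time → 2:14 AM UTC (Jul 25).
Greywater is UTC−2:00, so local arrival = 2:14 AM − 2:00 = 12:14 AM on Jul 25.
Layover = 4:49 AM − 12:14 AM = 4 hours 35 minutes.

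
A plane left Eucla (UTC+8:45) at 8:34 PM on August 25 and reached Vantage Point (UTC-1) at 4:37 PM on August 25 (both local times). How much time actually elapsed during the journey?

Vantage Point is 9:45 behind Eucla.
Clock-face elapsed time (ignoring zones) is −3 hours 57 minutes.
Actual elapsed = −3 hours 57 minutes + 9:45 = 5 hours 48 minutes.

5 hours 48 minutes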